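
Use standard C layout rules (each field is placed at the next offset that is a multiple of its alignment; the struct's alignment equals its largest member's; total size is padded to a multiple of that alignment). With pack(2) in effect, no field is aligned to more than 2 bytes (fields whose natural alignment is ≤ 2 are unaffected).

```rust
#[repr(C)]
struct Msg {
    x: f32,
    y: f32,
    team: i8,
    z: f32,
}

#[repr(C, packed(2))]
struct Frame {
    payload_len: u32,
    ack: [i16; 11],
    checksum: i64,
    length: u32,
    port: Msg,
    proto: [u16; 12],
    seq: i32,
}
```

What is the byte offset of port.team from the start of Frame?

46

Msg: @0: x [4B, align 4] → 4; @4: y [4B, align 4] → 8; @8: team [1B, align 1] → 9; +3 pad (align 4); @12: z [4B, align 4] → 16; size 16, align 4
@0: payload_len [4B, align 2] → 4
@4: ack [22B, align 2] → 26
@26: checksum [8B, align 2] → 34
@34: length [4B, align 2] → 38
@38: port [16B, align 2] → 54
within Msg: team at 8
38 + 8 = 46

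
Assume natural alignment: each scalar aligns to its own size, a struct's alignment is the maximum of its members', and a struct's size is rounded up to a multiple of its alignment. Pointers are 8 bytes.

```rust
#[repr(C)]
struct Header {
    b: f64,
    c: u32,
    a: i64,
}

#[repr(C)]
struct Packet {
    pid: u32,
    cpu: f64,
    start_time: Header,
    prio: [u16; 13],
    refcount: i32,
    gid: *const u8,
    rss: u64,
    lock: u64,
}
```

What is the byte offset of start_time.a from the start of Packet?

32

Header: @0: b [8B, align 8] → 8; @8: c [4B, align 4] → 12; +4 pad (align 8); @16: a [8B, align 8] → 24; size 24, align 8
@0: pid [4B, align 4] → 4
+4 pad (align 8)
@8: cpu [8B, align 8] → 16
@16: start_time [24B, align 8] → 40
within Header: a at 16
16 + 16 = 32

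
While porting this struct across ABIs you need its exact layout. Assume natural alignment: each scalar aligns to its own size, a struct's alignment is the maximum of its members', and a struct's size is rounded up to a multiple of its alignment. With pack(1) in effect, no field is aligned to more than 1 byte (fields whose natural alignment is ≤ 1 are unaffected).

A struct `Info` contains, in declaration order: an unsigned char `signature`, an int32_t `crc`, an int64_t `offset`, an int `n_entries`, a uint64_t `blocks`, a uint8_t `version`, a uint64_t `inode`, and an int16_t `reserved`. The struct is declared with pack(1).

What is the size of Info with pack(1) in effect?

36

signature at 0 (size 1, align 1) → ends 1
crc at 1 (size 4, align 1) → ends 5
offset at 5 (size 8, align 1) → ends 13
n_entries at 13 (size 4, align 1) → ends 17
blocks at 17 (size 8, align 1) → ends 25
version at 25 (size 1, align 1) → ends 26
inode at 26 (size 8, align 1) → ends 34
reserved at 34 (size 2, align 1) → ends 36
total 36 bytes, alignment 1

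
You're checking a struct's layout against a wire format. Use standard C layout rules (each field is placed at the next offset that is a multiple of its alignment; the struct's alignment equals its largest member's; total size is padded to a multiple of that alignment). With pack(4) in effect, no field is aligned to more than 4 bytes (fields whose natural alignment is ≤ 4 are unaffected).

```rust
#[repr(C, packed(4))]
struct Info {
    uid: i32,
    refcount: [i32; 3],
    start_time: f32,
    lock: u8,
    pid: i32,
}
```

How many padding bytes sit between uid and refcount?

0

0..4  uid  (4B, 4-aligned)
4..16  refcount  (12B, 4-aligned)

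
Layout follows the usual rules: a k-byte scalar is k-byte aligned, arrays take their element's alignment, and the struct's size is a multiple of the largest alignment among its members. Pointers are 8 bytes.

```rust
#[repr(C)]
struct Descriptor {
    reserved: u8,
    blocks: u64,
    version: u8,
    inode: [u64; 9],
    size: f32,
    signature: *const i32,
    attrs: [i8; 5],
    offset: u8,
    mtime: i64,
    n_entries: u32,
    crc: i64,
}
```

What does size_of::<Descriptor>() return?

0..1  reserved  (1B, 1-aligned)
1..8  -- padding (7B)
8..16  blocks  (8B, 8-aligned)
16..17  version  (1B, 1-aligned)
17..24  -- padding (7B)
24..96  inode  (72B, 8-aligned)
96..100  size  (4B, 4-aligned)
100..104  -- padding (4B)
104..112  signature  (8B, 8-aligned)
112..117  attrs  (5B, 1-aligned)
117..118  offset  (1B, 1-aligned)
118..120  -- padding (2B)
120..128  mtime  (8B, 8-aligned)
128..132  n_entries  (4B, 4-aligned)
132..136  -- padding (4B)
136..144  crc  (8B, 8-aligned)
sizeof = 144, alignof = 8

144 bytes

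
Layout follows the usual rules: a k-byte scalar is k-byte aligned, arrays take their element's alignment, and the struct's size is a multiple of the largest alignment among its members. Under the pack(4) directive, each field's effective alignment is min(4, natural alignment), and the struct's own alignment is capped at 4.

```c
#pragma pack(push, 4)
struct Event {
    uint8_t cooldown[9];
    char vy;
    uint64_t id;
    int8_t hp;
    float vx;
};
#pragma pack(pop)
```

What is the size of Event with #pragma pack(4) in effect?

28

cooldown at 0 (size 9, align 1) → ends 9
vy at 9 (size 1, align 1) → ends 10
pad 2 to align 4 for id
id at 12 (size 8, align 4) → ends 20
hp at 20 (size 1, align 1) → ends 21
pad 3 to align 4 for vx
vx at 24 (size 4, align 4) → ends 28
total 28 bytes, alignment 4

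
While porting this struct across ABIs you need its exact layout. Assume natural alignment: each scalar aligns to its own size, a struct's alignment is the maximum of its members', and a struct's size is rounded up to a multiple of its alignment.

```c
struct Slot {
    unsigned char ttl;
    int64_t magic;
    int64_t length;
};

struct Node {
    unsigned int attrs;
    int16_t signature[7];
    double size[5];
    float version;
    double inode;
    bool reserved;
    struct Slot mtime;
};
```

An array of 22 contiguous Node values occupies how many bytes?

Slot: @0: ttl [1B, align 1] → 1; +7 pad (align 8); @8: magic [8B, align 8] → 16; @16: length [8B, align 8] → 24; size 24, align 8
@0: attrs [4B, align 4] → 4
@4: signature [14B, align 2] → 18
+6 pad (align 8)
@24: size [40B, align 8] → 64
@64: version [4B, align 4] → 68
+4 pad (align 8)
@72: inode [8B, align 8] → 80
@80: reserved [1B, align 1] → 81
+7 pad (align 8)
@88: mtime [24B, align 8] → 112
size 112, align 8
array of 22: 22 × 112 = 2464

2464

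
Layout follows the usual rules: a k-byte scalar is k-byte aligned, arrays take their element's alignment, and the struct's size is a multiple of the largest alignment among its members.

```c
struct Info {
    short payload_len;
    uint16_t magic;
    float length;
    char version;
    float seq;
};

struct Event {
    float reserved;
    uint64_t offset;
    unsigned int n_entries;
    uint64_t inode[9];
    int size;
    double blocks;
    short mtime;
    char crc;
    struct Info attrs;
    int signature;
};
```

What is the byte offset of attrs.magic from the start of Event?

118

Info: payload_len at 0 (size 2, align 2) → ends 2; magic at 2 (size 2, align 2) → ends 4; length at 4 (size 4, align 4) → ends 8; version at 8 (size 1, align 1) → ends 9; pad 3 to align 4 for seq; seq at 12 (size 4, align 4) → ends 16; total 16 bytes, alignment 4
reserved at 0 (size 4, align 4) → ends 4
pad 4 to align 8 for offset
offset at 8 (size 8, align 8) → ends 16
n_entries at 16 (size 4, align 4) → ends 20
pad 4 to align 8 for inode
inode at 24 (size 72, align 8) → ends 96
size at 96 (size 4, align 4) → ends 100
pad 4 to align 8 for blocks
blocks at 104 (size 8, align 8) → ends 112
mtime at 112 (size 2, align 2) → ends 114
crc at 114 (size 1, align 1) → ends 115
pad 1 to align 4 for attrs
attrs at 116 (size 16, align 4) → ends 132
within Info: magic at 2
116 + 2 = 118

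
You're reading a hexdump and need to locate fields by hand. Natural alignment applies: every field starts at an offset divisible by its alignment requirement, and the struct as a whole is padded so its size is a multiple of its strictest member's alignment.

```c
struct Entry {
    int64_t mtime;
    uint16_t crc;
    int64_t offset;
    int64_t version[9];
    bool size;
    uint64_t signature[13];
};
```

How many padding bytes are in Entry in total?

13

mtime at 0 (size 8, align 8) → ends 8
crc at 8 (size 2, align 2) → ends 10
pad 6 to align 8 for offset
offset at 16 (size 8, align 8) → ends 24
version at 24 (size 72, align 8) → ends 96
size at 96 (size 1, align 1) → ends 97
pad 7 to align 8 for signature
signature at 104 (size 104, align 8) → ends 208
total 208 bytes, alignment 8
data bytes 195, size 208 → padding 13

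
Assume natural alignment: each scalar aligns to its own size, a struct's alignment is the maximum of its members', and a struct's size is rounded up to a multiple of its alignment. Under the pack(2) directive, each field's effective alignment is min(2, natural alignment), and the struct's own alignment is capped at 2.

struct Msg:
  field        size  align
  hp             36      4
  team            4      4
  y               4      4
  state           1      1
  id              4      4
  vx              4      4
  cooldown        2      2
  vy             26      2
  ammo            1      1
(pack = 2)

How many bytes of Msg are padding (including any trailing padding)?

hp at 0 (size 36, align 2) → ends 36
team at 36 (size 4, align 2) → ends 40
y at 40 (size 4, align 2) → ends 44
state at 44 (size 1, align 1) → ends 45
pad 1 to align 2 for id
id at 46 (size 4, align 2) → ends 50
vx at 50 (size 4, align 2) → ends 54
cooldown at 54 (size 2, align 2) → ends 56
vy at 56 (size 26, align 2) → ends 82
ammo at 82 (size 1, align 1) → ends 83
tail pad 1 to reach multiple of 2
total 84 bytes, alignment 2
data bytes 82, size 84 → padding 2

2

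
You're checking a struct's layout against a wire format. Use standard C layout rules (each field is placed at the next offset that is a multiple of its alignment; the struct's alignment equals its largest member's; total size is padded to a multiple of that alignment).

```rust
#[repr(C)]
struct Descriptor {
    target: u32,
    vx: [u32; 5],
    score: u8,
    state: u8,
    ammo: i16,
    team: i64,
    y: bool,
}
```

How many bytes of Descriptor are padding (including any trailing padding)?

0..4  target  (4B, 4-aligned)
4..24  vx  (20B, 4-aligned)
24..25  score  (1B, 1-aligned)
25..26  state  (1B, 1-aligned)
26..28  ammo  (2B, 2-aligned)
28..32  -- padding (4B)
32..40  team  (8B, 8-aligned)
40..41  y  (1B, 1-aligned)
41..48  -- tail padding (7B)
sizeof = 48, alignof = 8
data bytes 37, size 48 → padding 11

11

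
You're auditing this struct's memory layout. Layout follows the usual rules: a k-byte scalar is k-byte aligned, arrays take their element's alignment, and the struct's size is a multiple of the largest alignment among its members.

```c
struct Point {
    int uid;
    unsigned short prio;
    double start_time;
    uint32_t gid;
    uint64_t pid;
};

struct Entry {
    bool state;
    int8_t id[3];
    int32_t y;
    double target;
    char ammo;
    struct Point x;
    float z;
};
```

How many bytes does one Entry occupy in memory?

Point: uid at 0 (size 4, align 4) → ends 4; prio at 4 (size 2, align 2) → ends 6; pad 2 to align 8 for start_time; start_time at 8 (size 8, align 8) → ends 16; gid at 16 (size 4, align 4) → ends 20; pad 4 to align 8 for pid; pid at 24 (size 8, align 8) → ends 32; total 32 bytes, alignment 8
state at 0 (size 1, align 1) → ends 1
id at 1 (size 3, align 1) → ends 4
y at 4 (size 4, align 4) → ends 8
target at 8 (size 8, align 8) → ends 16
ammo at 16 (size 1, align 1) → ends 17
pad 7 to align 8 for x
x at 24 (size 32, align 8) → ends 56
z at 56 (size 4, align 4) → ends 60
tail pad 4 to reach multiple of 8
total 64 bytes, alignment 8

64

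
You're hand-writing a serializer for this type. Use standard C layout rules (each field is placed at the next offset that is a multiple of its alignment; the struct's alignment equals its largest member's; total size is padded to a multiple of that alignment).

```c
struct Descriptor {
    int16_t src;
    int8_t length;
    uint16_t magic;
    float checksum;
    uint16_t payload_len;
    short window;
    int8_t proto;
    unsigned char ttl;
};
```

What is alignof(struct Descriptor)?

4

member alignments: src=2, length=1, magic=2, checksum=4, payload_len=2, window=2, proto=1, ttl=1
max = 4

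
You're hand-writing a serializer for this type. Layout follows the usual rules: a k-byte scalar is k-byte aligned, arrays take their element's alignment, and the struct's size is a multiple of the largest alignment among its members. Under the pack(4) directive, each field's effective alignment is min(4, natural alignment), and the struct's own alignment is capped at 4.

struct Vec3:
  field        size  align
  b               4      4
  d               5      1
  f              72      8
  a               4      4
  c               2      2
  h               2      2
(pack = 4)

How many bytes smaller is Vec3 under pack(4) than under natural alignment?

4

natural layout:
  0..4  b  (4B, 4-aligned)
  4..9  d  (5B, 1-aligned)
  9..16  -- padding (7B)
  16..88  f  (72B, 8-aligned)
  88..92  a  (4B, 4-aligned)
  92..94  c  (2B, 2-aligned)
  94..96  h  (2B, 2-aligned)
  sizeof = 96, alignof = 8
packed(4) layout:
  0..4  b  (4B, 4-aligned)
  4..9  d  (5B, 1-aligned)
  9..12  -- padding (3B)
  12..84  f  (72B, 4-aligned)
  84..88  a  (4B, 4-aligned)
  88..90  c  (2B, 2-aligned)
  90..92  h  (2B, 2-aligned)
  sizeof = 92, alignof = 4
96 − 92 = 4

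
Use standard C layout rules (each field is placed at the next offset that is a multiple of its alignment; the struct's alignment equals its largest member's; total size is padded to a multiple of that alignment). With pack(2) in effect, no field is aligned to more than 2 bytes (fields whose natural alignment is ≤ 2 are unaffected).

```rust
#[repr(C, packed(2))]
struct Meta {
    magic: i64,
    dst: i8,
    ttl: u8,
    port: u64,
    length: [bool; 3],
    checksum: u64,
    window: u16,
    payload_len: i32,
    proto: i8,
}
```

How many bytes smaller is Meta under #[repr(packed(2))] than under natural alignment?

18

natural layout:
  magic at 0 (size 8, align 8) → ends 8
  dst at 8 (size 1, align 1) → ends 9
  ttl at 9 (size 1, align 1) → ends 10
  pad 6 to align 8 for port
  port at 16 (size 8, align 8) → ends 24
  length at 24 (size 3, align 1) → ends 27
  pad 5 to align 8 for checksum
  checksum at 32 (size 8, align 8) → ends 40
  window at 40 (size 2, align 2) → ends 42
  pad 2 to align 4 for payload_len
  payload_len at 44 (size 4, align 4) → ends 48
  proto at 48 (size 1, align 1) → ends 49
  tail pad 7 to reach multiple of 8
  total 56 bytes, alignment 8
packed(2) layout:
  magic at 0 (size 8, align 2) → ends 8
  dst at 8 (size 1, align 1) → ends 9
  ttl at 9 (size 1, align 1) → ends 10
  port at 10 (size 8, align 2) → ends 18
  length at 18 (size 3, align 1) → ends 21
  pad 1 to align 2 for checksum
  checksum at 22 (size 8, align 2) → ends 30
  window at 30 (size 2, align 2) → ends 32
  payload_len at 32 (size 4, align 2) → ends 36
  proto at 36 (size 1, align 1) → ends 37
  tail pad 1 to reach multiple of 2
  total 38 bytes, alignment 2
56 − 38 = 18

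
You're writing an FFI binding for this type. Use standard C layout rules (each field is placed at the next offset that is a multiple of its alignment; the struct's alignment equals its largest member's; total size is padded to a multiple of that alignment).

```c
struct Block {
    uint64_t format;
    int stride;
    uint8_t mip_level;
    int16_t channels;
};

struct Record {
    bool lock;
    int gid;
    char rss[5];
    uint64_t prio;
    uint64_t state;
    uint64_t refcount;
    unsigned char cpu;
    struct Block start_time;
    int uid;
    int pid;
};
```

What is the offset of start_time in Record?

Block: @0: format [8B, align 8] → 8; @8: stride [4B, align 4] → 12; @12: mip_level [1B, align 1] → 13; +1 pad (align 2); @14: channels [2B, align 2] → 16; size 16, align 8
@0: lock [1B, align 1] → 1
+3 pad (align 4)
@4: gid [4B, align 4] → 8
@8: rss [5B, align 1] → 13
+3 pad (align 8)
@16: prio [8B, align 8] → 24
@24: state [8B, align 8] → 32
@32: refcount [8B, align 8] → 40
@40: cpu [1B, align 1] → 41
+7 pad (align 8)
@48: start_time [16B, align 8] → 64

48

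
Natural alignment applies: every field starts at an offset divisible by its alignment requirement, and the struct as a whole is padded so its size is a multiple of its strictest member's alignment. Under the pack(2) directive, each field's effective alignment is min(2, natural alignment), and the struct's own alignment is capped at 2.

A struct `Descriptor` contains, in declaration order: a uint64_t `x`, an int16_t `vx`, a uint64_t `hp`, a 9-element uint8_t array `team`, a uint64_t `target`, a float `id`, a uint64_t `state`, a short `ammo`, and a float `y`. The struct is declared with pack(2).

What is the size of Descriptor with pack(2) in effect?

x at 0 (size 8, align 2) → ends 8
vx at 8 (size 2, align 2) → ends 10
hp at 10 (size 8, align 2) → ends 18
team at 18 (size 9, align 1) → ends 27
pad 1 to align 2 for target
target at 28 (size 8, align 2) → ends 36
id at 36 (size 4, align 2) → ends 40
state at 40 (size 8, align 2) → ends 48
ammo at 48 (size 2, align 2) → ends 50
y at 50 (size 4, align 2) → ends 54
total 54 bytes, alignment 2

54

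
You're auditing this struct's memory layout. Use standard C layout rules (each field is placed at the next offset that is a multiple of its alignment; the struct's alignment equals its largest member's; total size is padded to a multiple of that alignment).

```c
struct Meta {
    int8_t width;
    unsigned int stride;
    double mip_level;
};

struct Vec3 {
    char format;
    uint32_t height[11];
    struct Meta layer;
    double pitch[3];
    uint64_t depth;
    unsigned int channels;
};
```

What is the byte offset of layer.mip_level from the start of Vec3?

Meta: @0: width [1B, align 1] → 1; +3 pad (align 4); @4: stride [4B, align 4] → 8; @8: mip_level [8B, align 8] → 16; size 16, align 8
@0: format [1B, align 1] → 1
+3 pad (align 4)
@4: height [44B, align 4] → 48
@48: layer [16B, align 8] → 64
within Meta: mip_level at 8
48 + 8 = 56

56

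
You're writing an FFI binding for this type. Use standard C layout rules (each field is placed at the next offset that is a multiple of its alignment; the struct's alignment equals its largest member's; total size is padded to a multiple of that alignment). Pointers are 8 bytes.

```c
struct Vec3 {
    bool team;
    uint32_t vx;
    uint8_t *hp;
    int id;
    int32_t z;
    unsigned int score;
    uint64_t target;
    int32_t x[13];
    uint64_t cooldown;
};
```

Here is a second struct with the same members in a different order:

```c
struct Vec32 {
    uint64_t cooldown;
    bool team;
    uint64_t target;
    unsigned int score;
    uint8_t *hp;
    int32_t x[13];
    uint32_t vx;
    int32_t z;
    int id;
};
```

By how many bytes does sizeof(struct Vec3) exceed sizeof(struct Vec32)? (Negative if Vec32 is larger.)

0

0..1  team  (1B, 1-aligned)
1..4  -- padding (3B)
4..8  vx  (4B, 4-aligned)
8..16  hp  (8B, 8-aligned)
16..20  id  (4B, 4-aligned)
20..24  z  (4B, 4-aligned)
24..28  score  (4B, 4-aligned)
28..32  -- padding (4B)
32..40  target  (8B, 8-aligned)
40..92  x  (52B, 4-aligned)
92..96  -- padding (4B)
96..104  cooldown  (8B, 8-aligned)
sizeof = 104, alignof = 8
— Vec32 —
0..8  cooldown  (8B, 8-aligned)
8..9  team  (1B, 1-aligned)
9..16  -- padding (7B)
16..24  target  (8B, 8-aligned)
24..28  score  (4B, 4-aligned)
28..32  -- padding (4B)
32..40  hp  (8B, 8-aligned)
40..92  x  (52B, 4-aligned)
92..96  vx  (4B, 4-aligned)
96..100  z  (4B, 4-aligned)
100..104  id  (4B, 4-aligned)
sizeof = 104, alignof = 8
104 − 104 = 0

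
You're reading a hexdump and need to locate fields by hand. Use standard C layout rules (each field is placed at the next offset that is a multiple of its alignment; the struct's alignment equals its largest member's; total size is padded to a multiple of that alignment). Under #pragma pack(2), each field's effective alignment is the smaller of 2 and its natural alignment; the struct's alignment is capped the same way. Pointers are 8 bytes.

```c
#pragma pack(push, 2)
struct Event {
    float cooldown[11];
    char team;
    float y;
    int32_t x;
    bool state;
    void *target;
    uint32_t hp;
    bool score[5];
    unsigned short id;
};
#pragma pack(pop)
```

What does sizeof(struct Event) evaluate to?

@0: cooldown [44B, align 2] → 44
@44: team [1B, align 1] → 45
+1 pad (align 2)
@46: y [4B, align 2] → 50
@50: x [4B, align 2] → 54
@54: state [1B, align 1] → 55
+1 pad (align 2)
@56: target [8B, align 2] → 64
@64: hp [4B, align 2] → 68
@68: score [5B, align 1] → 73
+1 pad (align 2)
@74: id [2B, align 2] → 76
size 76, align 2

76 bytes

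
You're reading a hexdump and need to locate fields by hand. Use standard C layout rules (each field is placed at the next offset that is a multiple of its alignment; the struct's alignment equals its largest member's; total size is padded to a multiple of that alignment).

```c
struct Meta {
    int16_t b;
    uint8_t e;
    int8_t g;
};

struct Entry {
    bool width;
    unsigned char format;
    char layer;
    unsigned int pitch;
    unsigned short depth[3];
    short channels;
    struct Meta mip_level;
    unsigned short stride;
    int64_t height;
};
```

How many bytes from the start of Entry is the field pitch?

4

Meta: @0: b [2B, align 2] → 2; @2: e [1B, align 1] → 3; @3: g [1B, align 1] → 4; size 4, align 2
@0: width [1B, align 1] → 1
@1: format [1B, align 1] → 2
@2: layer [1B, align 1] → 3
+1 pad (align 4)
@4: pitch [4B, align 4] → 8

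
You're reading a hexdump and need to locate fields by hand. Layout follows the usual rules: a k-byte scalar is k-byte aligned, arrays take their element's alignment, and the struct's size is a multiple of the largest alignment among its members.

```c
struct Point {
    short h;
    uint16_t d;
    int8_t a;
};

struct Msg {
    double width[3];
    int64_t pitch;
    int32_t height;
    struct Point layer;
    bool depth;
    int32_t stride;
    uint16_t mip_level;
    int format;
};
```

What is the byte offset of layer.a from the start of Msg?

40

Point: h at 0 (size 2, align 2) → ends 2; d at 2 (size 2, align 2) → ends 4; a at 4 (size 1, align 1) → ends 5; tail pad 1 to reach multiple of 2; total 6 bytes, alignment 2
width at 0 (size 24, align 8) → ends 24
pitch at 24 (size 8, align 8) → ends 32
height at 32 (size 4, align 4) → ends 36
layer at 36 (size 6, align 2) → ends 42
within Point: a at 4
36 + 4 = 40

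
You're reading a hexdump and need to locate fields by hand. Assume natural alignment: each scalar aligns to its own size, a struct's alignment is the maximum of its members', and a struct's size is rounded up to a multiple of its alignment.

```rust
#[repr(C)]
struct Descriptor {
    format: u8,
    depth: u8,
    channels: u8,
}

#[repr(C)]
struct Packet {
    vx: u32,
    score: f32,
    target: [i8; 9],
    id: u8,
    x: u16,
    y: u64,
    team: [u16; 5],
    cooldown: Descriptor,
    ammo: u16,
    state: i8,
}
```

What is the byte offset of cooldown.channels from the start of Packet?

44

Descriptor: format at 0 (size 1, align 1) → ends 1; depth at 1 (size 1, align 1) → ends 2; channels at 2 (size 1, align 1) → ends 3; total 3 bytes, alignment 1
vx at 0 (size 4, align 4) → ends 4
score at 4 (size 4, align 4) → ends 8
target at 8 (size 9, align 1) → ends 17
id at 17 (size 1, align 1) → ends 18
x at 18 (size 2, align 2) → ends 20
pad 4 to align 8 for y
y at 24 (size 8, align 8) → ends 32
team at 32 (size 10, align 2) → ends 42
cooldown at 42 (size 3, align 1) → ends 45
within Descriptor: channels at 2
42 + 2 = 44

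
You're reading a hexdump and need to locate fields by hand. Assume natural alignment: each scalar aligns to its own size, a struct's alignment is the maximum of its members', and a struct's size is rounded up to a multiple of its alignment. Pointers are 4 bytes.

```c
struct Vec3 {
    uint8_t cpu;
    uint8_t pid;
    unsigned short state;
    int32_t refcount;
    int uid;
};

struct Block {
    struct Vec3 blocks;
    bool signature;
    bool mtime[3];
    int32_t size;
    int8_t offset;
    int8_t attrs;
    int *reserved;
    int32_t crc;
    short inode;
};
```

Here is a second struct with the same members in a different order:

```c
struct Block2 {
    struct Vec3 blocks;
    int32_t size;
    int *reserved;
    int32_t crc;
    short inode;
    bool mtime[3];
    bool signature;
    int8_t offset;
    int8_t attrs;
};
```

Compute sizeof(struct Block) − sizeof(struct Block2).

4

Vec3: @0: cpu [1B, align 1] → 1; @1: pid [1B, align 1] → 2; @2: state [2B, align 2] → 4; @4: refcount [4B, align 4] → 8; @8: uid [4B, align 4] → 12; size 12, align 4
@0: blocks [12B, align 4] → 12
@12: signature [1B, align 1] → 13
@13: mtime [3B, align 1] → 16
@16: size [4B, align 4] → 20
@20: offset [1B, align 1] → 21
@21: attrs [1B, align 1] → 22
+2 pad (align 4)
@24: reserved [4B, align 4] → 28
@28: crc [4B, align 4] → 32
@32: inode [2B, align 2] → 34
+2 tail pad (align 4)
size 36, align 4
— Block2 —
@0: blocks [12B, align 4] → 12
@12: size [4B, align 4] → 16
@16: reserved [4B, align 4] → 20
@20: crc [4B, align 4] → 24
@24: inode [2B, align 2] → 26
@26: mtime [3B, align 1] → 29
@29: signature [1B, align 1] → 30
@30: offset [1B, align 1] → 31
@31: attrs [1B, align 1] → 32
size 32, align 4
36 − 32 = 4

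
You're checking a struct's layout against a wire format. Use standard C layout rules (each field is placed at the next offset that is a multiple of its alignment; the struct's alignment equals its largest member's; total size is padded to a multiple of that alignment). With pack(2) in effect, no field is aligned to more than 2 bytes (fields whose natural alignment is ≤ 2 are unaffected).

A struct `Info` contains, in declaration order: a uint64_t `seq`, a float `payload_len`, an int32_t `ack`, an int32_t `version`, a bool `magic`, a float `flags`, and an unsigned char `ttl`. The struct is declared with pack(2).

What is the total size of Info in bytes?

28 bytes

0..8  seq  (8B, 2-aligned)
8..12  payload_len  (4B, 2-aligned)
12..16  ack  (4B, 2-aligned)
16..20  version  (4B, 2-aligned)
20..21  magic  (1B, 1-aligned)
21..22  -- padding (1B)
22..26  flags  (4B, 2-aligned)
26..27  ttl  (1B, 1-aligned)
27..28  -- tail padding (1B)
sizeof = 28, alignof = 2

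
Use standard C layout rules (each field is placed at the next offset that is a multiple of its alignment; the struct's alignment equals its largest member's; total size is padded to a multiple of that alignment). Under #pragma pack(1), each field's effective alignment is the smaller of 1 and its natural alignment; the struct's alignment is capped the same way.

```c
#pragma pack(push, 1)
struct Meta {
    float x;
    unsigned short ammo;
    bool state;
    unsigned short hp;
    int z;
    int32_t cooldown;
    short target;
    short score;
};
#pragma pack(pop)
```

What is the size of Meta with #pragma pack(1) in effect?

x at 0 (size 4, align 1) → ends 4
ammo at 4 (size 2, align 1) → ends 6
state at 6 (size 1, align 1) → ends 7
hp at 7 (size 2, align 1) → ends 9
z at 9 (size 4, align 1) → ends 13
cooldown at 13 (size 4, align 1) → ends 17
target at 17 (size 2, align 1) → ends 19
score at 19 (size 2, align 1) → ends 21
total 21 bytes, alignment 1

21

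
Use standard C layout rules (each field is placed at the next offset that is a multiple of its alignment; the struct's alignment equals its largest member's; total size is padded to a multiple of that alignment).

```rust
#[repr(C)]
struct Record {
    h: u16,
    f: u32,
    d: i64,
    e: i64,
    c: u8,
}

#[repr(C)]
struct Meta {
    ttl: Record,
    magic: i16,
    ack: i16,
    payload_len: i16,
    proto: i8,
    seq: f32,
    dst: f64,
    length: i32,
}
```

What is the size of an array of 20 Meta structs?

1280

Record: 0..2  h  (2B, 2-aligned); 2..4  -- padding (2B); 4..8  f  (4B, 4-aligned); 8..16  d  (8B, 8-aligned); 16..24  e  (8B, 8-aligned); 24..25  c  (1B, 1-aligned); 25..32  -- tail padding (7B); sizeof = 32, alignof = 8
0..32  ttl  (32B, 8-aligned)
32..34  magic  (2B, 2-aligned)
34..36  ack  (2B, 2-aligned)
36..38  payload_len  (2B, 2-aligned)
38..39  proto  (1B, 1-aligned)
39..40  -- padding (1B)
40..44  seq  (4B, 4-aligned)
44..48  -- padding (4B)
48..56  dst  (8B, 8-aligned)
56..60  length  (4B, 4-aligned)
60..64  -- tail padding (4B)
sizeof = 64, alignof = 8
array of 20: 20 × 64 = 1280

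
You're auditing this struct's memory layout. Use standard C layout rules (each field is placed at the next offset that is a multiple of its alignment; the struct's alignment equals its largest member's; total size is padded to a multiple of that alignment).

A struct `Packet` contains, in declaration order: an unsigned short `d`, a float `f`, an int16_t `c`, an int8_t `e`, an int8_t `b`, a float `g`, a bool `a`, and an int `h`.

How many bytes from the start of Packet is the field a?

d at 0 (size 2, align 2) → ends 2
pad 2 to align 4 for f
f at 4 (size 4, align 4) → ends 8
c at 8 (size 2, align 2) → ends 10
e at 10 (size 1, align 1) → ends 11
b at 11 (size 1, align 1) → ends 12
g at 12 (size 4, align 4) → ends 16
a at 16 (size 1, align 1) → ends 17

16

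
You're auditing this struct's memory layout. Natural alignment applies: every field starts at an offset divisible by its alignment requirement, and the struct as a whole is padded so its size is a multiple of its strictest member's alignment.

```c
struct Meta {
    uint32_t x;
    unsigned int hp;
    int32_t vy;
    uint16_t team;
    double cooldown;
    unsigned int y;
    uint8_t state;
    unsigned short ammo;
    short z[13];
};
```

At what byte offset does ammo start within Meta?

@0: x [4B, align 4] → 4
@4: hp [4B, align 4] → 8
@8: vy [4B, align 4] → 12
@12: team [2B, align 2] → 14
+2 pad (align 8)
@16: cooldown [8B, align 8] → 24
@24: y [4B, align 4] → 28
@28: state [1B, align 1] → 29
+1 pad (align 2)
@30: ammo [2B, align 2] → 32

30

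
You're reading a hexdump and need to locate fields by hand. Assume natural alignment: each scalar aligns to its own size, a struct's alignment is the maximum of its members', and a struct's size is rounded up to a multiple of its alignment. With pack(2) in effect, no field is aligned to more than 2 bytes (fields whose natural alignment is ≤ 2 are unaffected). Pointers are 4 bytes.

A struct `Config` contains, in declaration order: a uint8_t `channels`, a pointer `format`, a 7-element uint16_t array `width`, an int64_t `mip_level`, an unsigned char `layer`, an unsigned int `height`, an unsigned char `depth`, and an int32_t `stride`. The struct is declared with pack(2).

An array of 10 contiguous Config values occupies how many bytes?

@0: channels [1B, align 1] → 1
+1 pad (align 2)
@2: format [4B, align 2] → 6
@6: width [14B, align 2] → 20
@20: mip_level [8B, align 2] → 28
@28: layer [1B, align 1] → 29
+1 pad (align 2)
@30: height [4B, align 2] → 34
@34: depth [1B, align 1] → 35
+1 pad (align 2)
@36: stride [4B, align 2] → 40
size 40, align 2
array of 10: 10 × 40 = 400

400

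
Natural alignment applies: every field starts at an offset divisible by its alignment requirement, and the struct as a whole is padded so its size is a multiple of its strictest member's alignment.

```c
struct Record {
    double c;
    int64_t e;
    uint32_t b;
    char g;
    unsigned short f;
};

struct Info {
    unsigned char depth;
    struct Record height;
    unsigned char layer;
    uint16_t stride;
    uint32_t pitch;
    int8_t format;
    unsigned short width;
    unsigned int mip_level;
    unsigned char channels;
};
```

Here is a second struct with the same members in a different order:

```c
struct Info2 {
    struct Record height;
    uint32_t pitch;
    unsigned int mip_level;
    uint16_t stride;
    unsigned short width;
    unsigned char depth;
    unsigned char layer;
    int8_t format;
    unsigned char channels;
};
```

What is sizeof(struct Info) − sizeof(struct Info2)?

Record: @0: c [8B, align 8] → 8; @8: e [8B, align 8] → 16; @16: b [4B, align 4] → 20; @20: g [1B, align 1] → 21; +1 pad (align 2); @22: f [2B, align 2] → 24; size 24, align 8
@0: depth [1B, align 1] → 1
+7 pad (align 8)
@8: height [24B, align 8] → 32
@32: layer [1B, align 1] → 33
+1 pad (align 2)
@34: stride [2B, align 2] → 36
@36: pitch [4B, align 4] → 40
@40: format [1B, align 1] → 41
+1 pad (align 2)
@42: width [2B, align 2] → 44
@44: mip_level [4B, align 4] → 48
@48: channels [1B, align 1] → 49
+7 tail pad (align 8)
size 56, align 8
— Info2 —
@0: height [24B, align 8] → 24
@24: pitch [4B, align 4] → 28
@28: mip_level [4B, align 4] → 32
@32: stride [2B, align 2] → 34
@34: width [2B, align 2] → 36
@36: depth [1B, align 1] → 37
@37: layer [1B, align 1] → 38
@38: format [1B, align 1] → 39
@39: channels [1B, align 1] → 40
size 40, align 8
56 − 40 = 16

16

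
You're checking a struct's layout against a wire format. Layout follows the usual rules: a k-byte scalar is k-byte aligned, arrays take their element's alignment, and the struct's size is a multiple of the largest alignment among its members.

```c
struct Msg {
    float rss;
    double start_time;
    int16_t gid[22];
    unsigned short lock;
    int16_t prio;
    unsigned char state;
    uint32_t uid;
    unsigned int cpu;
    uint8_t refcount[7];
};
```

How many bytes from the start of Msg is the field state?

0..4  rss  (4B, 4-aligned)
4..8  -- padding (4B)
8..16  start_time  (8B, 8-aligned)
16..60  gid  (44B, 2-aligned)
60..62  lock  (2B, 2-aligned)
62..64  prio  (2B, 2-aligned)
64..65  state  (1B, 1-aligned)

64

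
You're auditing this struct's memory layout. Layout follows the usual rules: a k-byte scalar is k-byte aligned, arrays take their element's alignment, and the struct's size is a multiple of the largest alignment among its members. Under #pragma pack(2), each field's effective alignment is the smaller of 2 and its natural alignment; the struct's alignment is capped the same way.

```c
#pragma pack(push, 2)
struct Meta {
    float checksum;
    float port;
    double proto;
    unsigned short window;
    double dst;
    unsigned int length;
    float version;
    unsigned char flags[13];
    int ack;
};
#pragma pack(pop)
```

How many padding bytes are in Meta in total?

1

@0: checksum [4B, align 2] → 4
@4: port [4B, align 2] → 8
@8: proto [8B, align 2] → 16
@16: window [2B, align 2] → 18
@18: dst [8B, align 2] → 26
@26: length [4B, align 2] → 30
@30: version [4B, align 2] → 34
@34: flags [13B, align 1] → 47
+1 pad (align 2)
@48: ack [4B, align 2] → 52
size 52, align 2
data bytes 51, size 52 → padding 1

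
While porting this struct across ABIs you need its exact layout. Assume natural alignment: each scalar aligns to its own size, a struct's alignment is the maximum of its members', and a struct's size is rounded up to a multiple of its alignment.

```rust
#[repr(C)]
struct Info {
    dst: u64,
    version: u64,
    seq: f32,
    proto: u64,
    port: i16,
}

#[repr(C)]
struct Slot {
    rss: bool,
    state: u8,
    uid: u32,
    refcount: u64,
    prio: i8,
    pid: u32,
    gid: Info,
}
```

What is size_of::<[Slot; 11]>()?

704

Info: @0: dst [8B, align 8] → 8; @8: version [8B, align 8] → 16; @16: seq [4B, align 4] → 20; +4 pad (align 8); @24: proto [8B, align 8] → 32; @32: port [2B, align 2] → 34; +6 tail pad (align 8); size 40, align 8
@0: rss [1B, align 1] → 1
@1: state [1B, align 1] → 2
+2 pad (align 4)
@4: uid [4B, align 4] → 8
@8: refcount [8B, align 8] → 16
@16: prio [1B, align 1] → 17
+3 pad (align 4)
@20: pid [4B, align 4] → 24
@24: gid [40B, align 8] → 64
size 64, align 8
array of 11: 11 × 64 = 704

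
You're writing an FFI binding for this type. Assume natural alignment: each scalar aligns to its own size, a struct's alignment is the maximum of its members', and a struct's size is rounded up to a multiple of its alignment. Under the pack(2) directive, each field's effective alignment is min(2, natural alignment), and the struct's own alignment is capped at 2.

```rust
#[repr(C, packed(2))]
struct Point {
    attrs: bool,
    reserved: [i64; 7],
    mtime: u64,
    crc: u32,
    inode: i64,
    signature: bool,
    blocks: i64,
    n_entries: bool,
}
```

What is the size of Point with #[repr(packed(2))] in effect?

attrs at 0 (size 1, align 1) → ends 1
pad 1 to align 2 for reserved
reserved at 2 (size 56, align 2) → ends 58
mtime at 58 (size 8, align 2) → ends 66
crc at 66 (size 4, align 2) → ends 70
inode at 70 (size 8, align 2) → ends 78
signature at 78 (size 1, align 1) → ends 79
pad 1 to align 2 for blocks
blocks at 80 (size 8, align 2) → ends 88
n_entries at 88 (size 1, align 1) → ends 89
tail pad 1 to reach multiple of 2
total 90 bytes, alignment 2

90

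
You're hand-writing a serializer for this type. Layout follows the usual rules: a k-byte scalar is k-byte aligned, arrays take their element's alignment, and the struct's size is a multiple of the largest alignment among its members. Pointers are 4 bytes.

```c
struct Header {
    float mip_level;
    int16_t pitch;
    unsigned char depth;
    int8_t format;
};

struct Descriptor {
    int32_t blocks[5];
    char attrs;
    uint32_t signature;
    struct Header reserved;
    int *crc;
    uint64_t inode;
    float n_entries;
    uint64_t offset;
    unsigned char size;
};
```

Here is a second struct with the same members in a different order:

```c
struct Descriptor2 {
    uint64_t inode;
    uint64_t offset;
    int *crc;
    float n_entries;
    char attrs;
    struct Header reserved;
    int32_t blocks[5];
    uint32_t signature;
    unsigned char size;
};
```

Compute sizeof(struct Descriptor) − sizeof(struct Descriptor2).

8

Header: @0: mip_level [4B, align 4] → 4; @4: pitch [2B, align 2] → 6; @6: depth [1B, align 1] → 7; @7: format [1B, align 1] → 8; size 8, align 4
@0: blocks [20B, align 4] → 20
@20: attrs [1B, align 1] → 21
+3 pad (align 4)
@24: signature [4B, align 4] → 28
@28: reserved [8B, align 4] → 36
@36: crc [4B, align 4] → 40
@40: inode [8B, align 8] → 48
@48: n_entries [4B, align 4] → 52
+4 pad (align 8)
@56: offset [8B, align 8] → 64
@64: size [1B, align 1] → 65
+7 tail pad (align 8)
size 72, align 8
— Descriptor2 —
@0: inode [8B, align 8] → 8
@8: offset [8B, align 8] → 16
@16: crc [4B, align 4] → 20
@20: n_entries [4B, align 4] → 24
@24: attrs [1B, align 1] → 25
+3 pad (align 4)
@28: reserved [8B, align 4] → 36
@36: blocks [20B, align 4] → 56
@56: signature [4B, align 4] → 60
@60: size [1B, align 1] → 61
+3 tail pad (align 8)
size 64, align 8
72 − 64 = 8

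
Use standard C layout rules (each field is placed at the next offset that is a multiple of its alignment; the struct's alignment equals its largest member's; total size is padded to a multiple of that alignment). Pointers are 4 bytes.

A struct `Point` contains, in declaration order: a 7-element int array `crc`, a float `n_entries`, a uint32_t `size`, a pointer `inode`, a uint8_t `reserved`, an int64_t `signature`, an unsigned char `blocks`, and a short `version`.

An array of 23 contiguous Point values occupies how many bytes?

1472

crc at 0 (size 28, align 4) → ends 28
n_entries at 28 (size 4, align 4) → ends 32
size at 32 (size 4, align 4) → ends 36
inode at 36 (size 4, align 4) → ends 40
reserved at 40 (size 1, align 1) → ends 41
pad 7 to align 8 for signature
signature at 48 (size 8, align 8) → ends 56
blocks at 56 (size 1, align 1) → ends 57
pad 1 to align 2 for version
version at 58 (size 2, align 2) → ends 60
tail pad 4 to reach multiple of 8
total 64 bytes, alignment 8
array of 23: 23 × 64 = 1472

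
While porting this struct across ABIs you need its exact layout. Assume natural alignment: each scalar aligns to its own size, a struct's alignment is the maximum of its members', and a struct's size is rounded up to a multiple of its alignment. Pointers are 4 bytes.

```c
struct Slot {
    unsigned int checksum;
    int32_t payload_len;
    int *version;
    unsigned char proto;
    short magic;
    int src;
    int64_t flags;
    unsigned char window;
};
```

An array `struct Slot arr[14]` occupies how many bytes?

560

@0: checksum [4B, align 4] → 4
@4: payload_len [4B, align 4] → 8
@8: version [4B, align 4] → 12
@12: proto [1B, align 1] → 13
+1 pad (align 2)
@14: magic [2B, align 2] → 16
@16: src [4B, align 4] → 20
+4 pad (align 8)
@24: flags [8B, align 8] → 32
@32: window [1B, align 1] → 33
+7 tail pad (align 8)
size 40, align 8
array of 14: 14 × 40 = 560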